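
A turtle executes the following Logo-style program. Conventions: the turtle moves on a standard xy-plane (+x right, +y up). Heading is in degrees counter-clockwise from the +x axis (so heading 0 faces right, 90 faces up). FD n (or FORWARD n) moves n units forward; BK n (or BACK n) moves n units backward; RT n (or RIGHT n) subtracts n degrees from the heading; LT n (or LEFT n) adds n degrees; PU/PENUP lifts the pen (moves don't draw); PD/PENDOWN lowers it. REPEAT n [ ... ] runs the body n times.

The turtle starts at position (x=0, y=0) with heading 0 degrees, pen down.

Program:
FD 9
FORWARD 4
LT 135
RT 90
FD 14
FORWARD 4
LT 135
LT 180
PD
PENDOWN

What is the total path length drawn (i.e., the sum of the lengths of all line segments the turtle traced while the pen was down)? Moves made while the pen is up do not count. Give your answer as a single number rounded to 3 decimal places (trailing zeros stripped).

Executing turtle program step by step:
Start: pos=(0,0), heading=0, pen down
FD 9: (0,0) -> (9,0) [heading=0, draw]
FD 4: (9,0) -> (13,0) [heading=0, draw]
LT 135: heading 0 -> 135
RT 90: heading 135 -> 45
FD 14: (13,0) -> (22.899,9.899) [heading=45, draw]
FD 4: (22.899,9.899) -> (25.728,12.728) [heading=45, draw]
LT 135: heading 45 -> 180
LT 180: heading 180 -> 0
PD: pen down
PD: pen down
Final: pos=(25.728,12.728), heading=0, 4 segment(s) drawn

Segment lengths:
  seg 1: (0,0) -> (9,0), length = 9
  seg 2: (9,0) -> (13,0), length = 4
  seg 3: (13,0) -> (22.899,9.899), length = 14
  seg 4: (22.899,9.899) -> (25.728,12.728), length = 4
Total = 31

Answer: 31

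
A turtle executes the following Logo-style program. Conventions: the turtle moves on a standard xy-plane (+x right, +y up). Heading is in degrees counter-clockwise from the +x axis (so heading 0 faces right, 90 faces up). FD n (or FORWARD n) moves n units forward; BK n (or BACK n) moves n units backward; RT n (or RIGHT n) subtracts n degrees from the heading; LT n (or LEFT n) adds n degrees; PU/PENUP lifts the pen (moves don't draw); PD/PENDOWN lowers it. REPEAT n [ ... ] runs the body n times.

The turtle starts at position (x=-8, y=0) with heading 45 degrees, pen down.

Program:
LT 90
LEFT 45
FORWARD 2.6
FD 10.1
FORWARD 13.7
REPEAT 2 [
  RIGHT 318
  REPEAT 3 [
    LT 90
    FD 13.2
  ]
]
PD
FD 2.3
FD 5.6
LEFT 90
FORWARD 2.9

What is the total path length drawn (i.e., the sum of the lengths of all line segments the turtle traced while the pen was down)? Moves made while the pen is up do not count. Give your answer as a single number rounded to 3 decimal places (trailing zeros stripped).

Executing turtle program step by step:
Start: pos=(-8,0), heading=45, pen down
LT 90: heading 45 -> 135
LT 45: heading 135 -> 180
FD 2.6: (-8,0) -> (-10.6,0) [heading=180, draw]
FD 10.1: (-10.6,0) -> (-20.7,0) [heading=180, draw]
FD 13.7: (-20.7,0) -> (-34.4,0) [heading=180, draw]
REPEAT 2 [
  -- iteration 1/2 --
  RT 318: heading 180 -> 222
  REPEAT 3 [
    -- iteration 1/3 --
    LT 90: heading 222 -> 312
    FD 13.2: (-34.4,0) -> (-25.567,-9.81) [heading=312, draw]
    -- iteration 2/3 --
    LT 90: heading 312 -> 42
    FD 13.2: (-25.567,-9.81) -> (-15.758,-0.977) [heading=42, draw]
    -- iteration 3/3 --
    LT 90: heading 42 -> 132
    FD 13.2: (-15.758,-0.977) -> (-24.59,8.833) [heading=132, draw]
  ]
  -- iteration 2/2 --
  RT 318: heading 132 -> 174
  REPEAT 3 [
    -- iteration 1/3 --
    LT 90: heading 174 -> 264
    FD 13.2: (-24.59,8.833) -> (-25.97,-4.295) [heading=264, draw]
    -- iteration 2/3 --
    LT 90: heading 264 -> 354
    FD 13.2: (-25.97,-4.295) -> (-12.843,-5.675) [heading=354, draw]
    -- iteration 3/3 --
    LT 90: heading 354 -> 84
    FD 13.2: (-12.843,-5.675) -> (-11.463,7.453) [heading=84, draw]
  ]
]
PD: pen down
FD 2.3: (-11.463,7.453) -> (-11.222,9.74) [heading=84, draw]
FD 5.6: (-11.222,9.74) -> (-10.637,15.309) [heading=84, draw]
LT 90: heading 84 -> 174
FD 2.9: (-10.637,15.309) -> (-13.521,15.613) [heading=174, draw]
Final: pos=(-13.521,15.613), heading=174, 12 segment(s) drawn

Segment lengths:
  seg 1: (-8,0) -> (-10.6,0), length = 2.6
  seg 2: (-10.6,0) -> (-20.7,0), length = 10.1
  seg 3: (-20.7,0) -> (-34.4,0), length = 13.7
  seg 4: (-34.4,0) -> (-25.567,-9.81), length = 13.2
  seg 5: (-25.567,-9.81) -> (-15.758,-0.977), length = 13.2
  seg 6: (-15.758,-0.977) -> (-24.59,8.833), length = 13.2
  seg 7: (-24.59,8.833) -> (-25.97,-4.295), length = 13.2
  seg 8: (-25.97,-4.295) -> (-12.843,-5.675), length = 13.2
  seg 9: (-12.843,-5.675) -> (-11.463,7.453), length = 13.2
  seg 10: (-11.463,7.453) -> (-11.222,9.74), length = 2.3
  seg 11: (-11.222,9.74) -> (-10.637,15.309), length = 5.6
  seg 12: (-10.637,15.309) -> (-13.521,15.613), length = 2.9
Total = 116.4

Answer: 116.4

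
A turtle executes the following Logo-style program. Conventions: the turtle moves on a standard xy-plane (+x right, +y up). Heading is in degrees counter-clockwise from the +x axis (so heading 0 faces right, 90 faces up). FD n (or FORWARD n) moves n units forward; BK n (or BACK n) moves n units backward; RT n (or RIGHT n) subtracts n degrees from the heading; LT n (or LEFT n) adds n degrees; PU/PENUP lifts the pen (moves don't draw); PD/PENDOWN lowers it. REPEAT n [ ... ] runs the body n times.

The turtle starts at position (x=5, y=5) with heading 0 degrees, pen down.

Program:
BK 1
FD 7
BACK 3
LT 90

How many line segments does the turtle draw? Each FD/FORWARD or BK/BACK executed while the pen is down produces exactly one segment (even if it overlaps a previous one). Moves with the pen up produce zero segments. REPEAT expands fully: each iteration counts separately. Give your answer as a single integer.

Answer: 3

Derivation:
Executing turtle program step by step:
Start: pos=(5,5), heading=0, pen down
BK 1: (5,5) -> (4,5) [heading=0, draw]
FD 7: (4,5) -> (11,5) [heading=0, draw]
BK 3: (11,5) -> (8,5) [heading=0, draw]
LT 90: heading 0 -> 90
Final: pos=(8,5), heading=90, 3 segment(s) drawn
Segments drawn: 3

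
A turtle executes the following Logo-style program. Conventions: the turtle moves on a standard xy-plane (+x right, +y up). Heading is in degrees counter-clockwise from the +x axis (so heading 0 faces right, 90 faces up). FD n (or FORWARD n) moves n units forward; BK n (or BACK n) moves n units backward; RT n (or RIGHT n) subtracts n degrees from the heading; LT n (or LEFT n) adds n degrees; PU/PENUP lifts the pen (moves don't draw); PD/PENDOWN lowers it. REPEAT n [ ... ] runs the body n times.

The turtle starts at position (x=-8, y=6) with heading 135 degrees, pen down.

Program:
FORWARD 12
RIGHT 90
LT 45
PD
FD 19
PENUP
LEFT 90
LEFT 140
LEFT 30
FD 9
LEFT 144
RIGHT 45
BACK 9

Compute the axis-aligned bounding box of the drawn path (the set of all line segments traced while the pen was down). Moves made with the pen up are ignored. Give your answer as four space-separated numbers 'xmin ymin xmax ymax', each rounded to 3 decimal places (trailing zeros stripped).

Executing turtle program step by step:
Start: pos=(-8,6), heading=135, pen down
FD 12: (-8,6) -> (-16.485,14.485) [heading=135, draw]
RT 90: heading 135 -> 45
LT 45: heading 45 -> 90
PD: pen down
FD 19: (-16.485,14.485) -> (-16.485,33.485) [heading=90, draw]
PU: pen up
LT 90: heading 90 -> 180
LT 140: heading 180 -> 320
LT 30: heading 320 -> 350
FD 9: (-16.485,33.485) -> (-7.622,31.922) [heading=350, move]
LT 144: heading 350 -> 134
RT 45: heading 134 -> 89
BK 9: (-7.622,31.922) -> (-7.779,22.924) [heading=89, move]
Final: pos=(-7.779,22.924), heading=89, 2 segment(s) drawn

Segment endpoints: x in {-16.485, -8}, y in {6, 14.485, 33.485}
xmin=-16.485, ymin=6, xmax=-8, ymax=33.485

Answer: -16.485 6 -8 33.485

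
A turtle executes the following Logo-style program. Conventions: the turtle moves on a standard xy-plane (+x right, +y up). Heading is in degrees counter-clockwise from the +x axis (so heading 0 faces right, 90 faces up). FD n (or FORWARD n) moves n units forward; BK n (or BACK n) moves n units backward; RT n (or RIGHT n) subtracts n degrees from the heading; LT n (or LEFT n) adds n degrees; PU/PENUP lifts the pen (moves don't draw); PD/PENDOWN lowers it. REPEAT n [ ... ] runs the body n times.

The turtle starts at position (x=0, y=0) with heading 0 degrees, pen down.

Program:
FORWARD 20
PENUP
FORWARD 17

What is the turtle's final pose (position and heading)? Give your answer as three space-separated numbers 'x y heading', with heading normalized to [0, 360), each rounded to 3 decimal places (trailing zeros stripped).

Answer: 37 0 0

Derivation:
Executing turtle program step by step:
Start: pos=(0,0), heading=0, pen down
FD 20: (0,0) -> (20,0) [heading=0, draw]
PU: pen up
FD 17: (20,0) -> (37,0) [heading=0, move]
Final: pos=(37,0), heading=0, 1 segment(s) drawn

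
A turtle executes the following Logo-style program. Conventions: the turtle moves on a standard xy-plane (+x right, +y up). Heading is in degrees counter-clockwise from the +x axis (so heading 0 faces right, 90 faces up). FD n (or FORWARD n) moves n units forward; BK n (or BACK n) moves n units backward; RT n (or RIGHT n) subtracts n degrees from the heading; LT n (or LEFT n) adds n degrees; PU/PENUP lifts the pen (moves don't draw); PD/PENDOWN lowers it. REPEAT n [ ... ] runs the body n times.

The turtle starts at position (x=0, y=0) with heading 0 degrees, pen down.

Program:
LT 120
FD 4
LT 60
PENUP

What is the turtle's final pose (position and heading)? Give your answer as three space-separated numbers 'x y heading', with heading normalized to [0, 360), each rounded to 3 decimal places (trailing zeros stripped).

Executing turtle program step by step:
Start: pos=(0,0), heading=0, pen down
LT 120: heading 0 -> 120
FD 4: (0,0) -> (-2,3.464) [heading=120, draw]
LT 60: heading 120 -> 180
PU: pen up
Final: pos=(-2,3.464), heading=180, 1 segment(s) drawn

Answer: -2 3.464 180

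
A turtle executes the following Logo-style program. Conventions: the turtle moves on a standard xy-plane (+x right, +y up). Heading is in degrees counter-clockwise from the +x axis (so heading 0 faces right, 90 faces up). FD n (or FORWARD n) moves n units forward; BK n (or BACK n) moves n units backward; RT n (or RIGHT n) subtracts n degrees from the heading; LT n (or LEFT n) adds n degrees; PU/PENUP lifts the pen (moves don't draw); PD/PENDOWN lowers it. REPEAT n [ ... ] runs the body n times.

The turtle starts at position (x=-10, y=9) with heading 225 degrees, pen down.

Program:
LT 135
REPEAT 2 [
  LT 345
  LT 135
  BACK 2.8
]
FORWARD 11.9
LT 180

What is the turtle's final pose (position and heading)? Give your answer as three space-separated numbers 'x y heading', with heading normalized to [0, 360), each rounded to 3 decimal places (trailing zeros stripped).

Executing turtle program step by step:
Start: pos=(-10,9), heading=225, pen down
LT 135: heading 225 -> 0
REPEAT 2 [
  -- iteration 1/2 --
  LT 345: heading 0 -> 345
  LT 135: heading 345 -> 120
  BK 2.8: (-10,9) -> (-8.6,6.575) [heading=120, draw]
  -- iteration 2/2 --
  LT 345: heading 120 -> 105
  LT 135: heading 105 -> 240
  BK 2.8: (-8.6,6.575) -> (-7.2,9) [heading=240, draw]
]
FD 11.9: (-7.2,9) -> (-13.15,-1.306) [heading=240, draw]
LT 180: heading 240 -> 60
Final: pos=(-13.15,-1.306), heading=60, 3 segment(s) drawn

Answer: -13.15 -1.306 60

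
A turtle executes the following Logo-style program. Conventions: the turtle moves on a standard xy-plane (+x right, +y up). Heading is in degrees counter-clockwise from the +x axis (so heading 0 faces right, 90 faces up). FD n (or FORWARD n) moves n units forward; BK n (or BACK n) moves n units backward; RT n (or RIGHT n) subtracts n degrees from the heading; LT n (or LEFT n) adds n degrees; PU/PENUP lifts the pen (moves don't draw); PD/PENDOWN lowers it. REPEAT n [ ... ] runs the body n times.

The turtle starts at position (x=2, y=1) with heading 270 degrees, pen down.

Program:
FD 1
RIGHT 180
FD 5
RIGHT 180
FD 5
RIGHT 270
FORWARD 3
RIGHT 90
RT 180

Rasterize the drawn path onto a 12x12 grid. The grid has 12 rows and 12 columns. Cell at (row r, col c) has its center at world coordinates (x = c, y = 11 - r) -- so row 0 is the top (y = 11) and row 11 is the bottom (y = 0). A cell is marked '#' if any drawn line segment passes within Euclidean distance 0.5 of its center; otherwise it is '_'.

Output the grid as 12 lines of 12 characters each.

Answer: ____________
____________
____________
____________
____________
____________
__#_________
__#_________
__#_________
__#_________
__#_________
__####______

Derivation:
Segment 0: (2,1) -> (2,0)
Segment 1: (2,0) -> (2,5)
Segment 2: (2,5) -> (2,0)
Segment 3: (2,0) -> (5,0)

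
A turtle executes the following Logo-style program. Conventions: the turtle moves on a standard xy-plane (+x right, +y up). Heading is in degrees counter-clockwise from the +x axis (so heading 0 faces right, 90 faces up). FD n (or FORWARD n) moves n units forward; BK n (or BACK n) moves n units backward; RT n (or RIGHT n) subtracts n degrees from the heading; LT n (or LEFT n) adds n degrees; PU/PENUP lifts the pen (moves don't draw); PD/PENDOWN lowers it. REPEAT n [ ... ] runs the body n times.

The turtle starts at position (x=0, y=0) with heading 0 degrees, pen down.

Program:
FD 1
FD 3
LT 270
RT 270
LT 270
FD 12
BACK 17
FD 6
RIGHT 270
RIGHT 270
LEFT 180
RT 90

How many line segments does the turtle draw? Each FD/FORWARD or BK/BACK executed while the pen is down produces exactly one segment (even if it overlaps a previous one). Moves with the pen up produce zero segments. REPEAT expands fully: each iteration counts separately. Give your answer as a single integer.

Executing turtle program step by step:
Start: pos=(0,0), heading=0, pen down
FD 1: (0,0) -> (1,0) [heading=0, draw]
FD 3: (1,0) -> (4,0) [heading=0, draw]
LT 270: heading 0 -> 270
RT 270: heading 270 -> 0
LT 270: heading 0 -> 270
FD 12: (4,0) -> (4,-12) [heading=270, draw]
BK 17: (4,-12) -> (4,5) [heading=270, draw]
FD 6: (4,5) -> (4,-1) [heading=270, draw]
RT 270: heading 270 -> 0
RT 270: heading 0 -> 90
LT 180: heading 90 -> 270
RT 90: heading 270 -> 180
Final: pos=(4,-1), heading=180, 5 segment(s) drawn
Segments drawn: 5

Answer: 5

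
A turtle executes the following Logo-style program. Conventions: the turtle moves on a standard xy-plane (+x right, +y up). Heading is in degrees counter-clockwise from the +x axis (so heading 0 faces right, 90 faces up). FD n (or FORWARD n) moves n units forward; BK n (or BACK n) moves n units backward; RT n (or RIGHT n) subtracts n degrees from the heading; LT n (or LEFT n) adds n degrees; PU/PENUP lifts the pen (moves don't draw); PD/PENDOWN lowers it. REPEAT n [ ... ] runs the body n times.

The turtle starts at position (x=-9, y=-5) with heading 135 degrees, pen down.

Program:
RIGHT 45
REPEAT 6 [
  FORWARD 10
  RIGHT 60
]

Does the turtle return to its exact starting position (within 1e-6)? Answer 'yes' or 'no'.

Executing turtle program step by step:
Start: pos=(-9,-5), heading=135, pen down
RT 45: heading 135 -> 90
REPEAT 6 [
  -- iteration 1/6 --
  FD 10: (-9,-5) -> (-9,5) [heading=90, draw]
  RT 60: heading 90 -> 30
  -- iteration 2/6 --
  FD 10: (-9,5) -> (-0.34,10) [heading=30, draw]
  RT 60: heading 30 -> 330
  -- iteration 3/6 --
  FD 10: (-0.34,10) -> (8.321,5) [heading=330, draw]
  RT 60: heading 330 -> 270
  -- iteration 4/6 --
  FD 10: (8.321,5) -> (8.321,-5) [heading=270, draw]
  RT 60: heading 270 -> 210
  -- iteration 5/6 --
  FD 10: (8.321,-5) -> (-0.34,-10) [heading=210, draw]
  RT 60: heading 210 -> 150
  -- iteration 6/6 --
  FD 10: (-0.34,-10) -> (-9,-5) [heading=150, draw]
  RT 60: heading 150 -> 90
]
Final: pos=(-9,-5), heading=90, 6 segment(s) drawn

Start position: (-9, -5)
Final position: (-9, -5)
Distance = 0; < 1e-6 -> CLOSED

Answer: yes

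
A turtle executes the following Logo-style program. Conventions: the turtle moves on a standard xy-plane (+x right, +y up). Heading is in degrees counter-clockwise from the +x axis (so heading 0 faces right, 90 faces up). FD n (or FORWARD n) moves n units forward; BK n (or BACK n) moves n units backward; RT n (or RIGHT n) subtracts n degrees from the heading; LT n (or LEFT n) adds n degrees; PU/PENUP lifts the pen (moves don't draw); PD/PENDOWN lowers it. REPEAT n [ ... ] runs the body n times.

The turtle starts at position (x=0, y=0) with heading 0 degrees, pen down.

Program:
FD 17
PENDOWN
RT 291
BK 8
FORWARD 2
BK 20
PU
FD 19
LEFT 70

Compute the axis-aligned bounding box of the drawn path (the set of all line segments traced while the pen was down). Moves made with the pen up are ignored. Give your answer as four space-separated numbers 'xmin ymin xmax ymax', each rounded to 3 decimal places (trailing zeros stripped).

Executing turtle program step by step:
Start: pos=(0,0), heading=0, pen down
FD 17: (0,0) -> (17,0) [heading=0, draw]
PD: pen down
RT 291: heading 0 -> 69
BK 8: (17,0) -> (14.133,-7.469) [heading=69, draw]
FD 2: (14.133,-7.469) -> (14.85,-5.601) [heading=69, draw]
BK 20: (14.85,-5.601) -> (7.682,-24.273) [heading=69, draw]
PU: pen up
FD 19: (7.682,-24.273) -> (14.491,-6.535) [heading=69, move]
LT 70: heading 69 -> 139
Final: pos=(14.491,-6.535), heading=139, 4 segment(s) drawn

Segment endpoints: x in {0, 7.682, 14.133, 14.85, 17}, y in {-24.273, -7.469, -5.601, 0}
xmin=0, ymin=-24.273, xmax=17, ymax=0

Answer: 0 -24.273 17 0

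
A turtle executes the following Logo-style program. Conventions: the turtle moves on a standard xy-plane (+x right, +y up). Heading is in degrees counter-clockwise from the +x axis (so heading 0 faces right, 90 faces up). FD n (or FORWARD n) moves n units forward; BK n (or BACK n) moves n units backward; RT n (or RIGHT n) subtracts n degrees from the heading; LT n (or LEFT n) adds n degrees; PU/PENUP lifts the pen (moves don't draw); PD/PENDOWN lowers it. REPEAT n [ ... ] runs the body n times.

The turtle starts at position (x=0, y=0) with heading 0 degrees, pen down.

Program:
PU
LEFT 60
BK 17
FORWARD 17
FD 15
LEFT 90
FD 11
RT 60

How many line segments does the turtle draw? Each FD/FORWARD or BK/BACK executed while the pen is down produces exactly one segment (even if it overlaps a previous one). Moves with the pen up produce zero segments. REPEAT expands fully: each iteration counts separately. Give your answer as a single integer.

Executing turtle program step by step:
Start: pos=(0,0), heading=0, pen down
PU: pen up
LT 60: heading 0 -> 60
BK 17: (0,0) -> (-8.5,-14.722) [heading=60, move]
FD 17: (-8.5,-14.722) -> (0,0) [heading=60, move]
FD 15: (0,0) -> (7.5,12.99) [heading=60, move]
LT 90: heading 60 -> 150
FD 11: (7.5,12.99) -> (-2.026,18.49) [heading=150, move]
RT 60: heading 150 -> 90
Final: pos=(-2.026,18.49), heading=90, 0 segment(s) drawn
Segments drawn: 0

Answer: 0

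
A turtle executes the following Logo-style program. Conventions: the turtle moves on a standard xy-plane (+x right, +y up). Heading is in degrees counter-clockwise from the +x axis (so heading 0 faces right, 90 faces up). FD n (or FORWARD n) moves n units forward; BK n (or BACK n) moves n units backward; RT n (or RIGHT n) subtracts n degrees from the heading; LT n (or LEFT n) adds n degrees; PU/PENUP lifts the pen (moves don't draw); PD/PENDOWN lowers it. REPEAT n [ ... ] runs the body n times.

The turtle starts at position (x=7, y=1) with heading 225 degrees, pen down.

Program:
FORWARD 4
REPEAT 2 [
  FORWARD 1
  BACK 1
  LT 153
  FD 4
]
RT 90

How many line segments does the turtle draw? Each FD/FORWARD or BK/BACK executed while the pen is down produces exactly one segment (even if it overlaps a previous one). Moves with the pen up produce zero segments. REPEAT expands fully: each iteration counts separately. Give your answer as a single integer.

Answer: 7

Derivation:
Executing turtle program step by step:
Start: pos=(7,1), heading=225, pen down
FD 4: (7,1) -> (4.172,-1.828) [heading=225, draw]
REPEAT 2 [
  -- iteration 1/2 --
  FD 1: (4.172,-1.828) -> (3.464,-2.536) [heading=225, draw]
  BK 1: (3.464,-2.536) -> (4.172,-1.828) [heading=225, draw]
  LT 153: heading 225 -> 18
  FD 4: (4.172,-1.828) -> (7.976,-0.592) [heading=18, draw]
  -- iteration 2/2 --
  FD 1: (7.976,-0.592) -> (8.927,-0.283) [heading=18, draw]
  BK 1: (8.927,-0.283) -> (7.976,-0.592) [heading=18, draw]
  LT 153: heading 18 -> 171
  FD 4: (7.976,-0.592) -> (4.025,0.033) [heading=171, draw]
]
RT 90: heading 171 -> 81
Final: pos=(4.025,0.033), heading=81, 7 segment(s) drawn
Segments drawn: 7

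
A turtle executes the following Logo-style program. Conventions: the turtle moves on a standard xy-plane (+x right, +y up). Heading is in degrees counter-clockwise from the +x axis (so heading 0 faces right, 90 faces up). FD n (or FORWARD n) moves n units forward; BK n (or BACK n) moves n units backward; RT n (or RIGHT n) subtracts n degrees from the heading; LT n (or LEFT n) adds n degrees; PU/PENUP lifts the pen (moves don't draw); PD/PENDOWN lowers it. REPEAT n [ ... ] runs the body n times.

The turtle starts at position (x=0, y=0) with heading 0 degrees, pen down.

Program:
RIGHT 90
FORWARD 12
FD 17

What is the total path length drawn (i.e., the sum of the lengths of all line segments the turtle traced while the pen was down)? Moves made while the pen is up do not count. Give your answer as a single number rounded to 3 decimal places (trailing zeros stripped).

Answer: 29

Derivation:
Executing turtle program step by step:
Start: pos=(0,0), heading=0, pen down
RT 90: heading 0 -> 270
FD 12: (0,0) -> (0,-12) [heading=270, draw]
FD 17: (0,-12) -> (0,-29) [heading=270, draw]
Final: pos=(0,-29), heading=270, 2 segment(s) drawn

Segment lengths:
  seg 1: (0,0) -> (0,-12), length = 12
  seg 2: (0,-12) -> (0,-29), length = 17
Total = 29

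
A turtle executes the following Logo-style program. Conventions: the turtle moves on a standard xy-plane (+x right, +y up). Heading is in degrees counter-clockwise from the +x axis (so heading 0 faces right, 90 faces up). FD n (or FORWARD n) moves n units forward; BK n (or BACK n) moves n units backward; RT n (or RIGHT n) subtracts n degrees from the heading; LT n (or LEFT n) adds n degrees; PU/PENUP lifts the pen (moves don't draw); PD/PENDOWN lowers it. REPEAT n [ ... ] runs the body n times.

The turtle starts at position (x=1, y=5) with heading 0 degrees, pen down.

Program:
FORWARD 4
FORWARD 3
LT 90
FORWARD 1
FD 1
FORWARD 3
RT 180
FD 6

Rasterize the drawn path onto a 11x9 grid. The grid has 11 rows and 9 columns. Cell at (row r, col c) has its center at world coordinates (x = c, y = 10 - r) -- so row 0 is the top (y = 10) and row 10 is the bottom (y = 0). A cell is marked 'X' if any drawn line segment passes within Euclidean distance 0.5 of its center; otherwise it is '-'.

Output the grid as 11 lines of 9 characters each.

Segment 0: (1,5) -> (5,5)
Segment 1: (5,5) -> (8,5)
Segment 2: (8,5) -> (8,6)
Segment 3: (8,6) -> (8,7)
Segment 4: (8,7) -> (8,10)
Segment 5: (8,10) -> (8,4)

Answer: --------X
--------X
--------X
--------X
--------X
-XXXXXXXX
--------X
---------
---------
---------
---------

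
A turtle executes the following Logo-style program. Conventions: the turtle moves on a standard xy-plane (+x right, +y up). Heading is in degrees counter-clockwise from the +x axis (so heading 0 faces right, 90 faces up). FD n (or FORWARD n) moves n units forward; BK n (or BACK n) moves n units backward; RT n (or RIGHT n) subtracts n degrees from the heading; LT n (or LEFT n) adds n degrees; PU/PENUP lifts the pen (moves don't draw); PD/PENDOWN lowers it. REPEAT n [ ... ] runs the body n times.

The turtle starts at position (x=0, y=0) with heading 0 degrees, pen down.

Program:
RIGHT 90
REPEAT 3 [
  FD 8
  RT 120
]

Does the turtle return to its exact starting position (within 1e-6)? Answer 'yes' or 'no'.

Answer: yes

Derivation:
Executing turtle program step by step:
Start: pos=(0,0), heading=0, pen down
RT 90: heading 0 -> 270
REPEAT 3 [
  -- iteration 1/3 --
  FD 8: (0,0) -> (0,-8) [heading=270, draw]
  RT 120: heading 270 -> 150
  -- iteration 2/3 --
  FD 8: (0,-8) -> (-6.928,-4) [heading=150, draw]
  RT 120: heading 150 -> 30
  -- iteration 3/3 --
  FD 8: (-6.928,-4) -> (0,0) [heading=30, draw]
  RT 120: heading 30 -> 270
]
Final: pos=(0,0), heading=270, 3 segment(s) drawn

Start position: (0, 0)
Final position: (0, 0)
Distance = 0; < 1e-6 -> CLOSED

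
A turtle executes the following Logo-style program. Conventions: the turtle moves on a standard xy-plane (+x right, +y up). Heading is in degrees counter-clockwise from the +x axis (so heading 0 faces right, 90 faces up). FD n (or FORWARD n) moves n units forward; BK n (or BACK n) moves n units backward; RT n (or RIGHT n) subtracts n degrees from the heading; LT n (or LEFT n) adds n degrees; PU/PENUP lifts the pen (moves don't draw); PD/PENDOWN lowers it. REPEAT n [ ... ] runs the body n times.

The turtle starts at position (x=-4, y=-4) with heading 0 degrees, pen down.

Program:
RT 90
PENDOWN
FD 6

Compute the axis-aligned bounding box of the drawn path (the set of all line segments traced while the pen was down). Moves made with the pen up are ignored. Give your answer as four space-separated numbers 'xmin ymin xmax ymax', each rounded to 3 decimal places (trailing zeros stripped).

Answer: -4 -10 -4 -4

Derivation:
Executing turtle program step by step:
Start: pos=(-4,-4), heading=0, pen down
RT 90: heading 0 -> 270
PD: pen down
FD 6: (-4,-4) -> (-4,-10) [heading=270, draw]
Final: pos=(-4,-10), heading=270, 1 segment(s) drawn

Segment endpoints: x in {-4, -4}, y in {-10, -4}
xmin=-4, ymin=-10, xmax=-4, ymax=-4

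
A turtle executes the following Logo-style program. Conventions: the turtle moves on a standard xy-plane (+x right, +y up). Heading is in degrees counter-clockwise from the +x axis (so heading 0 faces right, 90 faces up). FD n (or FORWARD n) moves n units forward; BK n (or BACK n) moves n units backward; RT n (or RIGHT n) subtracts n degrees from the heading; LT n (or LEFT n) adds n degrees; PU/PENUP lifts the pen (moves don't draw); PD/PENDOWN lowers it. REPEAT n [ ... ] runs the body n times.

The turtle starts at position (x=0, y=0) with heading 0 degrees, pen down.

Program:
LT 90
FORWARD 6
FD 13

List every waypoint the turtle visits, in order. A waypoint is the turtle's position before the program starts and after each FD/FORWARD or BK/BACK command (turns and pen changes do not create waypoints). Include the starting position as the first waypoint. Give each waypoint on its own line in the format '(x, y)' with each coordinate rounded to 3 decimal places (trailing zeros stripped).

Executing turtle program step by step:
Start: pos=(0,0), heading=0, pen down
LT 90: heading 0 -> 90
FD 6: (0,0) -> (0,6) [heading=90, draw]
FD 13: (0,6) -> (0,19) [heading=90, draw]
Final: pos=(0,19), heading=90, 2 segment(s) drawn
Waypoints (3 total):
(0, 0)
(0, 6)
(0, 19)

Answer: (0, 0)
(0, 6)
(0, 19)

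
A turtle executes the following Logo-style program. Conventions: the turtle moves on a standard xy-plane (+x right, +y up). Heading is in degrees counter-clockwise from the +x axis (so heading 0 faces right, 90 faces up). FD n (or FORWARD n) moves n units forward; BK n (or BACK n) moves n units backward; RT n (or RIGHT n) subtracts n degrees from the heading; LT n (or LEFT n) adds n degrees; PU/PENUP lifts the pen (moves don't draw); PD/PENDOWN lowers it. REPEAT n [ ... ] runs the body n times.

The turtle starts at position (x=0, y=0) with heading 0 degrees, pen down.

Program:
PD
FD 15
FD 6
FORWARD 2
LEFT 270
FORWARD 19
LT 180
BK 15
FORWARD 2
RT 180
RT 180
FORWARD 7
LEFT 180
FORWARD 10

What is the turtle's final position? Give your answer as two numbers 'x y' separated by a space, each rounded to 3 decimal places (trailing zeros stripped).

Executing turtle program step by step:
Start: pos=(0,0), heading=0, pen down
PD: pen down
FD 15: (0,0) -> (15,0) [heading=0, draw]
FD 6: (15,0) -> (21,0) [heading=0, draw]
FD 2: (21,0) -> (23,0) [heading=0, draw]
LT 270: heading 0 -> 270
FD 19: (23,0) -> (23,-19) [heading=270, draw]
LT 180: heading 270 -> 90
BK 15: (23,-19) -> (23,-34) [heading=90, draw]
FD 2: (23,-34) -> (23,-32) [heading=90, draw]
RT 180: heading 90 -> 270
RT 180: heading 270 -> 90
FD 7: (23,-32) -> (23,-25) [heading=90, draw]
LT 180: heading 90 -> 270
FD 10: (23,-25) -> (23,-35) [heading=270, draw]
Final: pos=(23,-35), heading=270, 8 segment(s) drawn

Answer: 23 -35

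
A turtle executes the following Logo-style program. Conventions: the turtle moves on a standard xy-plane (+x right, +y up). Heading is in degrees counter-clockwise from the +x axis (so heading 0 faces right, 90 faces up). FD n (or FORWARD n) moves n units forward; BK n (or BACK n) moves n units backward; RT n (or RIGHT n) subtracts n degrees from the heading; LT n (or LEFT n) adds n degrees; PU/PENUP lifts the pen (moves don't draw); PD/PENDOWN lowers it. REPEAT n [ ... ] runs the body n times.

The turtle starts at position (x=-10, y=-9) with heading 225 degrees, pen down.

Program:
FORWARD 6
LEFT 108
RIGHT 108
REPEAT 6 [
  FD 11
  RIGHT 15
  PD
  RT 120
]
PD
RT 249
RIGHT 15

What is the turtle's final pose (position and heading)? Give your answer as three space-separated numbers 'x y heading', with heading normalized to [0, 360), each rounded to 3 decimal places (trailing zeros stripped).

Executing turtle program step by step:
Start: pos=(-10,-9), heading=225, pen down
FD 6: (-10,-9) -> (-14.243,-13.243) [heading=225, draw]
LT 108: heading 225 -> 333
RT 108: heading 333 -> 225
REPEAT 6 [
  -- iteration 1/6 --
  FD 11: (-14.243,-13.243) -> (-22.021,-21.021) [heading=225, draw]
  RT 15: heading 225 -> 210
  PD: pen down
  RT 120: heading 210 -> 90
  -- iteration 2/6 --
  FD 11: (-22.021,-21.021) -> (-22.021,-10.021) [heading=90, draw]
  RT 15: heading 90 -> 75
  PD: pen down
  RT 120: heading 75 -> 315
  -- iteration 3/6 --
  FD 11: (-22.021,-10.021) -> (-14.243,-17.799) [heading=315, draw]
  RT 15: heading 315 -> 300
  PD: pen down
  RT 120: heading 300 -> 180
  -- iteration 4/6 --
  FD 11: (-14.243,-17.799) -> (-25.243,-17.799) [heading=180, draw]
  RT 15: heading 180 -> 165
  PD: pen down
  RT 120: heading 165 -> 45
  -- iteration 5/6 --
  FD 11: (-25.243,-17.799) -> (-17.464,-10.021) [heading=45, draw]
  RT 15: heading 45 -> 30
  PD: pen down
  RT 120: heading 30 -> 270
  -- iteration 6/6 --
  FD 11: (-17.464,-10.021) -> (-17.464,-21.021) [heading=270, draw]
  RT 15: heading 270 -> 255
  PD: pen down
  RT 120: heading 255 -> 135
]
PD: pen down
RT 249: heading 135 -> 246
RT 15: heading 246 -> 231
Final: pos=(-17.464,-21.021), heading=231, 7 segment(s) drawn

Answer: -17.464 -21.021 231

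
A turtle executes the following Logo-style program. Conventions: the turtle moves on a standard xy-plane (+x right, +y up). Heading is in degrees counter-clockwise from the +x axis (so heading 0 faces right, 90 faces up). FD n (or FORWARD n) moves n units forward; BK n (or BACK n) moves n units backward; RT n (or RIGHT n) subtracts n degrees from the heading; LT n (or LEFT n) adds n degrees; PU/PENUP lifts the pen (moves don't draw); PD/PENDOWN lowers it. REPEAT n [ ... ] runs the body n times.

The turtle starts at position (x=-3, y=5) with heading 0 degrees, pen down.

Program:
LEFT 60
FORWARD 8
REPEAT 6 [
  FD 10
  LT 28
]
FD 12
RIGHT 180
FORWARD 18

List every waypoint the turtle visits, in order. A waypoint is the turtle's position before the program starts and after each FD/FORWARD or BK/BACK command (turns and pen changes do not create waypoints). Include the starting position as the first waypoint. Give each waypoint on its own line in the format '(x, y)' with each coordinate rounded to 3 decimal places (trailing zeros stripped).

Answer: (-3, 5)
(1, 11.928)
(6, 20.588)
(6.349, 30.582)
(1.965, 39.57)
(-6.125, 45.448)
(-16.028, 46.84)
(-25.424, 43.42)
(-33.454, 34.502)
(-21.41, 47.879)

Derivation:
Executing turtle program step by step:
Start: pos=(-3,5), heading=0, pen down
LT 60: heading 0 -> 60
FD 8: (-3,5) -> (1,11.928) [heading=60, draw]
REPEAT 6 [
  -- iteration 1/6 --
  FD 10: (1,11.928) -> (6,20.588) [heading=60, draw]
  LT 28: heading 60 -> 88
  -- iteration 2/6 --
  FD 10: (6,20.588) -> (6.349,30.582) [heading=88, draw]
  LT 28: heading 88 -> 116
  -- iteration 3/6 --
  FD 10: (6.349,30.582) -> (1.965,39.57) [heading=116, draw]
  LT 28: heading 116 -> 144
  -- iteration 4/6 --
  FD 10: (1.965,39.57) -> (-6.125,45.448) [heading=144, draw]
  LT 28: heading 144 -> 172
  -- iteration 5/6 --
  FD 10: (-6.125,45.448) -> (-16.028,46.84) [heading=172, draw]
  LT 28: heading 172 -> 200
  -- iteration 6/6 --
  FD 10: (-16.028,46.84) -> (-25.424,43.42) [heading=200, draw]
  LT 28: heading 200 -> 228
]
FD 12: (-25.424,43.42) -> (-33.454,34.502) [heading=228, draw]
RT 180: heading 228 -> 48
FD 18: (-33.454,34.502) -> (-21.41,47.879) [heading=48, draw]
Final: pos=(-21.41,47.879), heading=48, 9 segment(s) drawn
Waypoints (10 total):
(-3, 5)
(1, 11.928)
(6, 20.588)
(6.349, 30.582)
(1.965, 39.57)
(-6.125, 45.448)
(-16.028, 46.84)
(-25.424, 43.42)
(-33.454, 34.502)
(-21.41, 47.879)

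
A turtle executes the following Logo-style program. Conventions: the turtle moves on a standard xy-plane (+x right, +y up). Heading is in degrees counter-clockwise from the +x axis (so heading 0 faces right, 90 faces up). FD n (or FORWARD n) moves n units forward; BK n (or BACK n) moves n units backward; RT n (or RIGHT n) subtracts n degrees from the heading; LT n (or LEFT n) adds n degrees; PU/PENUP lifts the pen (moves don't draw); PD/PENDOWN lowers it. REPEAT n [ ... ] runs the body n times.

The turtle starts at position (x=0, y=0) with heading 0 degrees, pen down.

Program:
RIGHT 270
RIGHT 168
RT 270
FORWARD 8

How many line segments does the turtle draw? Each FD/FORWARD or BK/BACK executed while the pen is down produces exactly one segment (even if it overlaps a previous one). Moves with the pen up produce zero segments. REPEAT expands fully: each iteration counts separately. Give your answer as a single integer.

Answer: 1

Derivation:
Executing turtle program step by step:
Start: pos=(0,0), heading=0, pen down
RT 270: heading 0 -> 90
RT 168: heading 90 -> 282
RT 270: heading 282 -> 12
FD 8: (0,0) -> (7.825,1.663) [heading=12, draw]
Final: pos=(7.825,1.663), heading=12, 1 segment(s) drawn
Segments drawn: 1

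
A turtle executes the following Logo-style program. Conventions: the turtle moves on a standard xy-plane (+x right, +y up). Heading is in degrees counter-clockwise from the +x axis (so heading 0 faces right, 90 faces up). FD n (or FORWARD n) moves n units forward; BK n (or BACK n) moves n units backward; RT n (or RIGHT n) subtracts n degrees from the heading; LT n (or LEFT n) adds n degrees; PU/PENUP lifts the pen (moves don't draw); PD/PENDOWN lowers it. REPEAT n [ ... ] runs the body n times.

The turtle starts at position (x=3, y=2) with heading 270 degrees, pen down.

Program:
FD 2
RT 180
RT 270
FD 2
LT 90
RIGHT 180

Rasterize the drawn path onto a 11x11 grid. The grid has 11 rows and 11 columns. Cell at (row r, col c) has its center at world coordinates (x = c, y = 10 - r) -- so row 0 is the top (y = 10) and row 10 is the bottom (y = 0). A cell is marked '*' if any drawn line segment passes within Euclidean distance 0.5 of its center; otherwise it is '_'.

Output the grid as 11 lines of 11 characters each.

Answer: ___________
___________
___________
___________
___________
___________
___________
___________
___*_______
___*_______
_***_______

Derivation:
Segment 0: (3,2) -> (3,0)
Segment 1: (3,0) -> (1,-0)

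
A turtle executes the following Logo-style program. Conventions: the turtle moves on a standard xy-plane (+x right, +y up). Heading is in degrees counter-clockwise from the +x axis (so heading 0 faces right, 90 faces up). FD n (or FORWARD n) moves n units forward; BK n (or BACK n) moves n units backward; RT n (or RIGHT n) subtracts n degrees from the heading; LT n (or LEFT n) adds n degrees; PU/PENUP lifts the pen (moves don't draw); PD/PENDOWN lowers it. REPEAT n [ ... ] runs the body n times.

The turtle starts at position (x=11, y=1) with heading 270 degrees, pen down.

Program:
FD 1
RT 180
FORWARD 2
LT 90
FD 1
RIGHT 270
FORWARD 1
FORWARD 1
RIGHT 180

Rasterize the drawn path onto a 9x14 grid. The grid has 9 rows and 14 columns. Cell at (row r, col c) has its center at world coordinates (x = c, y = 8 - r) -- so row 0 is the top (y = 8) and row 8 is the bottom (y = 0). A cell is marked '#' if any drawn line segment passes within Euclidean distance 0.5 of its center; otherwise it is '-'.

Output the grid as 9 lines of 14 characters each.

Answer: --------------
--------------
--------------
--------------
--------------
--------------
----------##--
----------##--
----------##--

Derivation:
Segment 0: (11,1) -> (11,0)
Segment 1: (11,0) -> (11,2)
Segment 2: (11,2) -> (10,2)
Segment 3: (10,2) -> (10,1)
Segment 4: (10,1) -> (10,0)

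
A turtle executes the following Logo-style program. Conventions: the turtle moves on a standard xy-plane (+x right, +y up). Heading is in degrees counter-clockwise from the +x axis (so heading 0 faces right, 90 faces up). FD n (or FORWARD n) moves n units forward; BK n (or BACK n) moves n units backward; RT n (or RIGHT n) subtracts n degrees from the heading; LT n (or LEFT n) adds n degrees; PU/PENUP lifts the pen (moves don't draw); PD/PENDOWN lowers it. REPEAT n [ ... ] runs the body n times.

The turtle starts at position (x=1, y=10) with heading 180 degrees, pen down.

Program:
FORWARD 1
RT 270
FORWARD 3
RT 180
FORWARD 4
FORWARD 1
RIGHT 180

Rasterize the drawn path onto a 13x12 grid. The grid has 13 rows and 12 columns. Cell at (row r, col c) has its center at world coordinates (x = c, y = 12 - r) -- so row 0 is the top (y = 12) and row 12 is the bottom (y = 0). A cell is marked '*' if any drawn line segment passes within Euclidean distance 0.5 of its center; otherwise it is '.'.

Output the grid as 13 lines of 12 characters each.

Segment 0: (1,10) -> (0,10)
Segment 1: (0,10) -> (0,7)
Segment 2: (0,7) -> (-0,11)
Segment 3: (-0,11) -> (-0,12)

Answer: *...........
*...........
**..........
*...........
*...........
*...........
............
............
............
............
............
............
............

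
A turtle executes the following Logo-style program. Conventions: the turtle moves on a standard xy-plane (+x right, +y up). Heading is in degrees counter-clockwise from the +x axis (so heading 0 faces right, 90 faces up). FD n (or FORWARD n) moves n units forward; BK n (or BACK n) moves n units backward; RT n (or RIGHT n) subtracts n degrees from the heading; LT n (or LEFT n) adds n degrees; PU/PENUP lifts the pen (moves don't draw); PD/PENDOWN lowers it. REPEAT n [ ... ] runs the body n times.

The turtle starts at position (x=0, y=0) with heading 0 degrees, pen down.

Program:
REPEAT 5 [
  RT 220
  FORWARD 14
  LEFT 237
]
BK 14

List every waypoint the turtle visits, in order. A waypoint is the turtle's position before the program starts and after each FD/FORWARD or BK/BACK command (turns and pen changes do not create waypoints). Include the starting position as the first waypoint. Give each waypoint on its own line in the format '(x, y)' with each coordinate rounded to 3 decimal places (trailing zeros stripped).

Executing turtle program step by step:
Start: pos=(0,0), heading=0, pen down
REPEAT 5 [
  -- iteration 1/5 --
  RT 220: heading 0 -> 140
  FD 14: (0,0) -> (-10.725,8.999) [heading=140, draw]
  LT 237: heading 140 -> 17
  -- iteration 2/5 --
  RT 220: heading 17 -> 157
  FD 14: (-10.725,8.999) -> (-23.612,14.469) [heading=157, draw]
  LT 237: heading 157 -> 34
  -- iteration 3/5 --
  RT 220: heading 34 -> 174
  FD 14: (-23.612,14.469) -> (-37.535,15.933) [heading=174, draw]
  LT 237: heading 174 -> 51
  -- iteration 4/5 --
  RT 220: heading 51 -> 191
  FD 14: (-37.535,15.933) -> (-51.278,13.261) [heading=191, draw]
  LT 237: heading 191 -> 68
  -- iteration 5/5 --
  RT 220: heading 68 -> 208
  FD 14: (-51.278,13.261) -> (-63.639,6.689) [heading=208, draw]
  LT 237: heading 208 -> 85
]
BK 14: (-63.639,6.689) -> (-64.859,-7.258) [heading=85, draw]
Final: pos=(-64.859,-7.258), heading=85, 6 segment(s) drawn
Waypoints (7 total):
(0, 0)
(-10.725, 8.999)
(-23.612, 14.469)
(-37.535, 15.933)
(-51.278, 13.261)
(-63.639, 6.689)
(-64.859, -7.258)

Answer: (0, 0)
(-10.725, 8.999)
(-23.612, 14.469)
(-37.535, 15.933)
(-51.278, 13.261)
(-63.639, 6.689)
(-64.859, -7.258)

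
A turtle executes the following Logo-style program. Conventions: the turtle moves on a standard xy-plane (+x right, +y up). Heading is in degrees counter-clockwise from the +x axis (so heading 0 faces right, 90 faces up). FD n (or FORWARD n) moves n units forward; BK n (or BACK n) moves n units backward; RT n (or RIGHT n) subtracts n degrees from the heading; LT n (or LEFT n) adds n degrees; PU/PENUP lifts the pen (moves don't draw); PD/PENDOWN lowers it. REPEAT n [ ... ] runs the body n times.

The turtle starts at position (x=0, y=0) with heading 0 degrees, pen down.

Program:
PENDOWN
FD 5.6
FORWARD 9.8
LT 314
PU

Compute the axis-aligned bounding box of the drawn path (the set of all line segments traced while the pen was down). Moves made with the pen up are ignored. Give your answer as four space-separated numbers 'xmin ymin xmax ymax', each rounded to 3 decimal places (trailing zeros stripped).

Executing turtle program step by step:
Start: pos=(0,0), heading=0, pen down
PD: pen down
FD 5.6: (0,0) -> (5.6,0) [heading=0, draw]
FD 9.8: (5.6,0) -> (15.4,0) [heading=0, draw]
LT 314: heading 0 -> 314
PU: pen up
Final: pos=(15.4,0), heading=314, 2 segment(s) drawn

Segment endpoints: x in {0, 5.6, 15.4}, y in {0}
xmin=0, ymin=0, xmax=15.4, ymax=0

Answer: 0 0 15.4 0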